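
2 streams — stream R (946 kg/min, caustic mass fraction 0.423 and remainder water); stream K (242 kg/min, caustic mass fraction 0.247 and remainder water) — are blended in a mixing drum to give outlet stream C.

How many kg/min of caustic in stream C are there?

459.9 kg/min

caustic out = caustic in = 946×0.423 + 242×0.247 = 459.93 kg/min.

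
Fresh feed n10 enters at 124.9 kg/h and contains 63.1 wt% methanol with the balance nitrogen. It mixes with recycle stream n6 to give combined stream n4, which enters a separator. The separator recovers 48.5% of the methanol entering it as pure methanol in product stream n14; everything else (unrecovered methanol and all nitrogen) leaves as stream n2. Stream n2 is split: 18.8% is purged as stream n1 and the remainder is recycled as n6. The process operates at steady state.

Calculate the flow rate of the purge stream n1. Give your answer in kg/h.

59.2 kg/h

nitrogen enters only via n10 and leaves only via the purge: 124.9×0.369 = 0.188×(nitrogen in n2), and the separator passes all nitrogen, so nitrogen in n4 = nitrogen in n2 = 245.15 kg/h.
methanol in n4: m_A = 124.9×0.631 + (1−0.188)·(1−0.485)·m_A, so m_A = 78.812/0.5818 = 135.46 kg/h.
n2 = (1−0.485)×135.46 + 245.15 = 314.91 kg/h.
Purge n1 = 0.188×314.91 = 59.203 kg/h.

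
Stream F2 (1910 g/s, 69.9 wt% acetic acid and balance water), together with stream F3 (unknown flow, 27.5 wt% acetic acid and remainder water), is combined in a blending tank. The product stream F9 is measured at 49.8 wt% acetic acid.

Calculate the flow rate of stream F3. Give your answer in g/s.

Let F3 be the unknown flow. Total out = 1910 + F3.
acetic acid balance: 1335.1 + 0.275·F3 = 0.498·(1910 + F3)
(0.275 − 0.498)·F3 = 0.498×1910 − 1335.1 = -383.91
F3 = -383.91 / -0.223 = 1721.6 g/s

1722 g/s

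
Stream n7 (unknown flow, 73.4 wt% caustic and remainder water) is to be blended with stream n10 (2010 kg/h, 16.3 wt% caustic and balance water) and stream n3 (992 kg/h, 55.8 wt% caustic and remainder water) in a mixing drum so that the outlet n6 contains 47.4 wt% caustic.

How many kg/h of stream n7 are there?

Let n7 be the unknown flow. Total out = 3002 + n7.
caustic balance: 881.17 + 0.734·n7 = 0.474·(3002 + n7)
(0.734 − 0.474)·n7 = 0.474×3002 − 881.17 = 541.78
n7 = 541.78 / 0.260 = 2083.8 kg/h

2084 kg/h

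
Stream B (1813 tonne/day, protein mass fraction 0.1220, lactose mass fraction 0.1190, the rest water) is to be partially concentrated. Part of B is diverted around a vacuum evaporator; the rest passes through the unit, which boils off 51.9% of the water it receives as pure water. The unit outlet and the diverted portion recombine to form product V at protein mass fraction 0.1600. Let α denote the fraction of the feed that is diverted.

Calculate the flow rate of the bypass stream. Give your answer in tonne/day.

All 1813×0.122 = 221.19 tonne/day of protein reaches V, so V = 221.19/0.160 = 1382.4 tonne/day and vapour = 430.59 tonne/day.
The evaporator receives (1−α)·1813 of feed at 0.759 water and removes 0.519 of that water:
0.519×0.759×(1−α)×1813 = 430.59
(1−α) = 430.59/714.18 = 0.6029;  α = 0.3971.
Bypass flow = 0.3971×1813 = 719.92 tonne/day.

719.9 tonne/day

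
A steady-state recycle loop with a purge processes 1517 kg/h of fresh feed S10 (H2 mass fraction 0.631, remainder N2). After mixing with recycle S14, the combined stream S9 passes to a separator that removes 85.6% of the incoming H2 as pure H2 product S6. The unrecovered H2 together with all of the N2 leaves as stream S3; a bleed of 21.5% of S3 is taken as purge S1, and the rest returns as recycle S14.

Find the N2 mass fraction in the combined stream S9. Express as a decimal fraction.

N2 enters only via S10 and leaves only via the purge: 1517×0.369 = 0.215×(N2 in S3), and the separator passes all N2, so N2 in S9 = N2 in S3 = 2603.6 kg/h.
H2 in S9: m_A = 1517×0.631 + (1−0.215)·(1−0.856)·m_A, so m_A = 957.23/0.8870 = 1079.2 kg/h.
S9 = 1079.2 + 2603.6 = 3682.8 kg/h.
N2 fraction in S9 = 2603.6/3682.8 = 0.707.

0.707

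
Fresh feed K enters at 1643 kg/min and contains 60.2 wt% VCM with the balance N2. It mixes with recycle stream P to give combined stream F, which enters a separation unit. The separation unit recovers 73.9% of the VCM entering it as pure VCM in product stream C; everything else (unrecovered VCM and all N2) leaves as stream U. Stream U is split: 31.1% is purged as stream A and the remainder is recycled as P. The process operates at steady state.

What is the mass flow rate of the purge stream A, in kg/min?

N2 enters only via K and leaves only via the purge: 1643×0.398 = 0.311×(N2 in U), and the separation unit passes all N2, so N2 in F = N2 in U = 2102.6 kg/min.
VCM in F: m_A = 1643×0.602 + (1−0.311)·(1−0.739)·m_A, so m_A = 989.09/0.8202 = 1206 kg/min.
U = (1−0.739)×1206 + 2102.6 = 2417.4 kg/min.
Purge A = 0.311×2417.4 = 751.8 kg/min.

751.8 kg/min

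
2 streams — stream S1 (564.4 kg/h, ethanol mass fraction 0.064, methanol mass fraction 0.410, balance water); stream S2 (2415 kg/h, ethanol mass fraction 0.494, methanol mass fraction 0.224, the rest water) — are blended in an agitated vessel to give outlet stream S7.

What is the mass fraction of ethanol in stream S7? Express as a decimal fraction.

Total flow out = 564.4 + 2415 = 2979.4 kg/h.
ethanol in = 564.4×0.064 + 2415×0.494 = 1229.1 kg/h.
ethanol mass fraction in S7 = 1229.1/2979.4 = 0.413.

0.413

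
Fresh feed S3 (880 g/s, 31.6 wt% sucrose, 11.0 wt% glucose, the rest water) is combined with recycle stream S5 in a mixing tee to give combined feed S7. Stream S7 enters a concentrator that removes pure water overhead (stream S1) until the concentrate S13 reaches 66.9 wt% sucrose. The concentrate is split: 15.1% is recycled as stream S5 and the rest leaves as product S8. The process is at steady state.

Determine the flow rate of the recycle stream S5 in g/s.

Overall sucrose balance (none leaves overhead): sucrose in fresh feed = sucrose in product, i.e. 880×0.316 = (1−0.151)·S13·0.669.
S13 = 278.08/(0.669×0.849) = 489.59 g/s.
Recycle S5 = 0.151×489.59 = 73.929 g/s.

73.93 g/s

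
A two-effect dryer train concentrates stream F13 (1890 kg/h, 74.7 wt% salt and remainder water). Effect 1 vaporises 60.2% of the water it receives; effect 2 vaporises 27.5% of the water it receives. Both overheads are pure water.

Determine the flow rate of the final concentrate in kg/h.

1550 kg/h

water in feed = 1890×0.253 = 478.17 kg/h.
After stage 1: water left = (1−0.602)×478.17 = 190.31; stream total = 1602.1 kg/h.
After stage 2: water left = (1−0.275)×190.31 = 137.98; final concentrate = 1549.8 kg/h.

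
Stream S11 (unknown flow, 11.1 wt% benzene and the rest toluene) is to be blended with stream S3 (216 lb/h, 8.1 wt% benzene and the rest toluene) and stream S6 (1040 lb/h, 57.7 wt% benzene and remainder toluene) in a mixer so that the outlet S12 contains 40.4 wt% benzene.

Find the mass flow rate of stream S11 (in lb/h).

Let S11 be the unknown flow. Total out = 1256 + S11.
benzene balance: 617.58 + 0.111·S11 = 0.404·(1256 + S11)
(0.111 − 0.404)·S11 = 0.404×1256 − 617.58 = -110.15
S11 = -110.15 / -0.293 = 375.95 lb/h

375.9 lb/h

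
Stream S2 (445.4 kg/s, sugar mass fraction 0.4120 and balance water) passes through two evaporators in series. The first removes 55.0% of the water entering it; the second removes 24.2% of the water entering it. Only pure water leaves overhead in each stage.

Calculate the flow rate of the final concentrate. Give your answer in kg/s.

water in feed = 445.4×0.588 = 261.9 kg/s.
After stage 1: water left = (1−0.550)×261.9 = 117.85; stream total = 301.36 kg/s.
After stage 2: water left = (1−0.242)×117.85 = 89.332; final concentrate = 272.84 kg/s.

272.8 kg/s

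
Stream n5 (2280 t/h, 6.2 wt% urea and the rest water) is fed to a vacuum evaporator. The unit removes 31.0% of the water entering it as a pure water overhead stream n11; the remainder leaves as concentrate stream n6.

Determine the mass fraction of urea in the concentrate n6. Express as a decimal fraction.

urea is not removed: 2280×0.062 = 141.36 t/h of urea enters n6.
water entering = 2280×0.938 = 2138.6 t/h; overhead removed = 0.310×2138.6 = 662.98 t/h.
Concentrate = 2280 − 662.98 = 1617 t/h.
Mass fraction = 141.36/1617 = 0.087.

0.087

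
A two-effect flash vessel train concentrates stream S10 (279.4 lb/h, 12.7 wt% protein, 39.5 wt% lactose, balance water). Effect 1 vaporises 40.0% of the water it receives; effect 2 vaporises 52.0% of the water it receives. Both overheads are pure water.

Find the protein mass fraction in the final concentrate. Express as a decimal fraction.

0.193

water in feed = 279.4×0.478 = 133.55 lb/h.
After stage 1: water left = (1−0.400)×133.55 = 80.132; stream total = 225.98 lb/h.
After stage 2: water left = (1−0.520)×80.132 = 38.463; final concentrate = 184.31 lb/h.
protein fraction = 35.484/184.31 = 0.193.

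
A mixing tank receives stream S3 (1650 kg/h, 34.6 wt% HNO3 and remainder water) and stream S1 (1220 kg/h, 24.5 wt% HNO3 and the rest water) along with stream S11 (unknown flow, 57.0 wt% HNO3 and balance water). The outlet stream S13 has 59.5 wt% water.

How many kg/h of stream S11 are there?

Let S11 be the unknown flow. Total out = 2870 + S11.
water balance: 2000.2 + 0.430·S11 = 0.595·(2870 + S11)
(0.430 − 0.595)·S11 = 0.595×2870 − 2000.2 = -292.55
S11 = -292.55 / -0.165 = 1773 kg/h

1773 kg/h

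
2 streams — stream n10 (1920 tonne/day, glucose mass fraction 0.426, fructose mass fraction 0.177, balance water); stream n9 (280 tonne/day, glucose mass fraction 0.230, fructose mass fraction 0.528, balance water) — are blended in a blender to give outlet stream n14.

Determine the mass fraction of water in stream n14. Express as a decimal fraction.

0.377

Total flow out = 1920 + 280 = 2200 tonne/day.
water in = 1920×0.397 + 280×0.242 = 830 tonne/day.
water mass fraction in n14 = 830/2200 = 0.377.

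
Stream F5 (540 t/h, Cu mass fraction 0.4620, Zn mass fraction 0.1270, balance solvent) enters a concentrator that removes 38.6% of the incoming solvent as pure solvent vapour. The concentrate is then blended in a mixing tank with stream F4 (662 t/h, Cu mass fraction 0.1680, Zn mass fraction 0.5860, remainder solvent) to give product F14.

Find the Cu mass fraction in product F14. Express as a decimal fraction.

0.3231

Vapour removed = 0.386×0.411×540 = 85.669 t/h; concentrate = 454.33 t/h.
Cu reaching the mixer = 249.48 (from concentrate) + 662×0.168 = 360.7 t/h.
Product flow = 454.33 + 662 = 1116.3 t/h; Cu fraction = 0.3231.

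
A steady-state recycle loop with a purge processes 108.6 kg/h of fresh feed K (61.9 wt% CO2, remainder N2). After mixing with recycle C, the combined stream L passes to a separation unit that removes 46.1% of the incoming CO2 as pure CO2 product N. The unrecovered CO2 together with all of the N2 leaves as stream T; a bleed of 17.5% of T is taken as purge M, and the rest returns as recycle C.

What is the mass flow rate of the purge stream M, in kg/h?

N2 enters only via K and leaves only via the purge: 108.6×0.381 = 0.175×(N2 in T), and the separation unit passes all N2, so N2 in L = N2 in T = 236.44 kg/h.
CO2 in L: m_A = 108.6×0.619 + (1−0.175)·(1−0.461)·m_A, so m_A = 67.223/0.5553 = 121.05 kg/h.
T = (1−0.461)×121.05 + 236.44 = 301.68 kg/h.
Purge M = 0.175×301.68 = 52.795 kg/h.

52.79 kg/h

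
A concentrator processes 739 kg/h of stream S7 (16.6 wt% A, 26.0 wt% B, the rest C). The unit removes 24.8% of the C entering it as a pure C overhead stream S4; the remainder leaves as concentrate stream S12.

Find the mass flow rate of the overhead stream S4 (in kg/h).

105.2 kg/h

C entering = 739×0.574 = 424.19 kg/h; overhead removed = 0.248×424.19 = 105.2 kg/h.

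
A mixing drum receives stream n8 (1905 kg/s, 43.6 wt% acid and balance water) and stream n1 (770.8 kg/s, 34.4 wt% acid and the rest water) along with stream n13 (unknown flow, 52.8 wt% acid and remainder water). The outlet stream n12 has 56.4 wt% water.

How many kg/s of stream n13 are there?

Let n13 be the unknown flow. Total out = 2675.8 + n13.
water balance: 1580.1 + 0.472·n13 = 0.564·(2675.8 + n13)
(0.472 − 0.564)·n13 = 0.564×2675.8 − 1580.1 = -70.914
n13 = -70.914 / -0.092 = 770.8 kg/s

770.8 kg/s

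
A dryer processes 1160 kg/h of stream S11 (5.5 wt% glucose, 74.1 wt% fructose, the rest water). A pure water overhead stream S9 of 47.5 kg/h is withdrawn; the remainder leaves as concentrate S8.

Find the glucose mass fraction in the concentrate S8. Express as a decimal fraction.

0.057

glucose is not removed: 1160×0.055 = 63.8 kg/h of glucose enters S8.
Concentrate = 1160 − 47.5 = 1112.5 kg/h.
Mass fraction = 63.8/1112.5 = 0.057.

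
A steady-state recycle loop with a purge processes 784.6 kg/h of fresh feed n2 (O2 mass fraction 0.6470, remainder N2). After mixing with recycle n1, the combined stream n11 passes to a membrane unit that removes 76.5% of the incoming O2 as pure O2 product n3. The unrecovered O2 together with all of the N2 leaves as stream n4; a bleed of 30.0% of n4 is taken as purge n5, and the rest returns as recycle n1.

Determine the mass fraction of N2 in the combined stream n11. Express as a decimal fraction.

0.6031

N2 enters only via n2 and leaves only via the purge: 784.6×0.353 = 0.300×(N2 in n4), and the membrane unit passes all N2, so N2 in n11 = N2 in n4 = 923.21 kg/h.
O2 in n11: m_A = 784.6×0.647 + (1−0.300)·(1−0.765)·m_A, so m_A = 507.64/0.8355 = 607.58 kg/h.
n11 = 607.58 + 923.21 = 1530.8 kg/h.
N2 fraction in n11 = 923.21/1530.8 = 0.6031.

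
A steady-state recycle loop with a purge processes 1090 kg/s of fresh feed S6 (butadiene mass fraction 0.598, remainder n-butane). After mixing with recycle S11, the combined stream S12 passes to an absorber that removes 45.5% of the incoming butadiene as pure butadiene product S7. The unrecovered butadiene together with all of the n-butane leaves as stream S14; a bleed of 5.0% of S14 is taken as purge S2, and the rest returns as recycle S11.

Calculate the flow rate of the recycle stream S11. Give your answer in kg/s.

n-butane enters only via S6 and leaves only via the purge: 1090×0.402 = 0.050×(n-butane in S14), and the absorber passes all n-butane, so n-butane in S12 = n-butane in S14 = 8763.6 kg/s.
butadiene in S12: m_A = 1090×0.598 + (1−0.050)·(1−0.455)·m_A, so m_A = 651.82/0.4823 = 1351.6 kg/s.
S14 = (1−0.455)×1351.6 + 8763.6 = 9500.2 kg/s.
Recycle S11 = (1−0.050)×9500.2 = 9025.2 kg/s.

9025 kg/s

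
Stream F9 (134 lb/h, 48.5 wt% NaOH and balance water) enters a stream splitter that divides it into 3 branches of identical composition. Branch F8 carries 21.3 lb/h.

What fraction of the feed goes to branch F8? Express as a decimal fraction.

Fraction to F8 = 21.3/134 = 0.1590.

0.159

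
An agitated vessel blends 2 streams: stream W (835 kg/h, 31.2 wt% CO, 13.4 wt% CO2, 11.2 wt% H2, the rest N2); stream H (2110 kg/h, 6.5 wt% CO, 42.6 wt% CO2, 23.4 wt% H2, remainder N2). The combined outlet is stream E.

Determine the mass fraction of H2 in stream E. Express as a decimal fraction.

Total flow out = 835 + 2110 = 2945 kg/h.
H2 in = 835×0.112 + 2110×0.234 = 587.26 kg/h.
H2 mass fraction in E = 587.26/2945 = 0.1994.

0.1994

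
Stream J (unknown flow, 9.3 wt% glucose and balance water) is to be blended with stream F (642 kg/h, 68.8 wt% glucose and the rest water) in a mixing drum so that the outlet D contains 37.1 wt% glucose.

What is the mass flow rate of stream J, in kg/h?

732.1 kg/h

Let J be the unknown flow. Total out = 642 + J.
glucose balance: 441.7 + 0.093·J = 0.371·(642 + J)
(0.093 − 0.371)·J = 0.371×642 − 441.7 = -203.51
J = -203.51 / -0.278 = 732.06 kg/h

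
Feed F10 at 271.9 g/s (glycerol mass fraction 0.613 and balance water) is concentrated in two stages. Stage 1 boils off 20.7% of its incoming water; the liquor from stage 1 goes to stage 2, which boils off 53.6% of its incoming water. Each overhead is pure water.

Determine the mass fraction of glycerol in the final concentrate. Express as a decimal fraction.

0.811

water in feed = 271.9×0.387 = 105.23 g/s.
After stage 1: water left = (1−0.207)×105.23 = 83.444; stream total = 250.12 g/s.
After stage 2: water left = (1−0.536)×83.444 = 38.718; final concentrate = 205.39 g/s.
glycerol fraction = 166.67/205.39 = 0.811.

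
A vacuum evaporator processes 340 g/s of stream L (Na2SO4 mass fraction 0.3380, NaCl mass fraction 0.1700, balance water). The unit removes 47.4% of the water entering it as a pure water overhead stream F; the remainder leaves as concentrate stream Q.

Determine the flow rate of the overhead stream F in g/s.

79.29 g/s

water entering = 340×0.492 = 167.28 g/s; overhead removed = 0.474×167.28 = 79.291 g/s.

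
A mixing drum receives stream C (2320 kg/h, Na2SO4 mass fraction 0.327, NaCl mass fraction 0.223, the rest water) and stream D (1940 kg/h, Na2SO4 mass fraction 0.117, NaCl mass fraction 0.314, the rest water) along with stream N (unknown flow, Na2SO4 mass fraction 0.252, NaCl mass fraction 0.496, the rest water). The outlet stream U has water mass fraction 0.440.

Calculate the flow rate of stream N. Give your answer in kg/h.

1455 kg/h

Let N be the unknown flow. Total out = 4260 + N.
water balance: 2147.9 + 0.252·N = 0.440·(4260 + N)
(0.252 − 0.440)·N = 0.440×4260 − 2147.9 = -273.46
N = -273.46 / -0.188 = 1454.6 kg/h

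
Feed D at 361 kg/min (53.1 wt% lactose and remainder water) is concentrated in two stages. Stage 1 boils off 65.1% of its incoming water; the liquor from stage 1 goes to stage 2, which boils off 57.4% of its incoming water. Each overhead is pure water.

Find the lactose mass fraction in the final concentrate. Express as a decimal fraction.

0.884

water in feed = 361×0.469 = 169.31 kg/min.
After stage 1: water left = (1−0.651)×169.31 = 59.089; stream total = 250.78 kg/min.
After stage 2: water left = (1−0.574)×59.089 = 25.172; final concentrate = 216.86 kg/min.
lactose fraction = 191.69/216.86 = 0.884.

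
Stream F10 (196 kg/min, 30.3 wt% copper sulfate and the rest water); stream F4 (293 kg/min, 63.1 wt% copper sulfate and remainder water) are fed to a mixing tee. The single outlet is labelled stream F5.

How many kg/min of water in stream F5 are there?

244.7 kg/min

water out = water in = 196×0.697 + 293×0.369 = 244.73 kg/min.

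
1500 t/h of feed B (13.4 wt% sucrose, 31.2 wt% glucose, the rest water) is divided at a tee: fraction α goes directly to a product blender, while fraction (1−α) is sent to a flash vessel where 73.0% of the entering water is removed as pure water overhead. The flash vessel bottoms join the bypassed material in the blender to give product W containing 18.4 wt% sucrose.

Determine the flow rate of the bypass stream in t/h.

All 1500×0.134 = 201 t/h of sucrose reaches W, so W = 201/0.184 = 1092.4 t/h and vapour = 407.61 t/h.
The evaporator receives (1−α)·1500 of feed at 0.554 water and removes 0.730 of that water:
0.730×0.554×(1−α)×1500 = 407.61
(1−α) = 407.61/606.63 = 0.6719;  α = 0.3281.
Bypass flow = 0.3281×1500 = 492.12 t/h.

492.1 t/h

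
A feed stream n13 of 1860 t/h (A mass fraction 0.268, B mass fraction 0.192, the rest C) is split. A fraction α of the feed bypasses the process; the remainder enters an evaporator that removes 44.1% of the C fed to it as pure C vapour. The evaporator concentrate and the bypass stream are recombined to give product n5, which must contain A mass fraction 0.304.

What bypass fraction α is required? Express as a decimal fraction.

All 1860×0.268 = 498.48 t/h of A reaches n5, so n5 = 498.48/0.304 = 1639.7 t/h and vapour = 220.26 t/h.
The evaporator receives (1−α)·1860 of feed at 0.540 C and removes 0.441 of that C:
0.441×0.540×(1−α)×1860 = 220.26
(1−α) = 220.26/442.94 = 0.4973;  α = 0.5027.

0.503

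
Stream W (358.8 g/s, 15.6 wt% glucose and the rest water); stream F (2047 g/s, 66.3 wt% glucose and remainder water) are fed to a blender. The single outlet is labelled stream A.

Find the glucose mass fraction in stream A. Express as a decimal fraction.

Total flow out = 358.8 + 2047 = 2405.8 g/s.
glucose in = 358.8×0.156 + 2047×0.663 = 1413.1 g/s.
glucose mass fraction in A = 1413.1/2405.8 = 0.587.

0.587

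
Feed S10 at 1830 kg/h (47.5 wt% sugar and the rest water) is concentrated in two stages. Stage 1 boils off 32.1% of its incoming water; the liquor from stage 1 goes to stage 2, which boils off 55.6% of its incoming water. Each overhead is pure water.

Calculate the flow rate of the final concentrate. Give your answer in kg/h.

water in feed = 1830×0.525 = 960.75 kg/h.
After stage 1: water left = (1−0.321)×960.75 = 652.35; stream total = 1521.6 kg/h.
After stage 2: water left = (1−0.556)×652.35 = 289.64; final concentrate = 1158.9 kg/h.

1159 kg/h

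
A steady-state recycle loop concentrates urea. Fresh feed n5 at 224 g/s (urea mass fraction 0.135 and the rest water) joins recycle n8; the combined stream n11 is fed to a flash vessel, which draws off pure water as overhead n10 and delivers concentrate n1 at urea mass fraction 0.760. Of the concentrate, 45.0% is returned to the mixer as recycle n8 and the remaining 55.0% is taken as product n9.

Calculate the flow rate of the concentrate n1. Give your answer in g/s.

Overall urea balance (none leaves overhead): urea in fresh feed = urea in product, i.e. 224×0.135 = (1−0.450)·n1·0.760.
n1 = 30.24/(0.760×0.550) = 72.344 g/s.

72.34 g/s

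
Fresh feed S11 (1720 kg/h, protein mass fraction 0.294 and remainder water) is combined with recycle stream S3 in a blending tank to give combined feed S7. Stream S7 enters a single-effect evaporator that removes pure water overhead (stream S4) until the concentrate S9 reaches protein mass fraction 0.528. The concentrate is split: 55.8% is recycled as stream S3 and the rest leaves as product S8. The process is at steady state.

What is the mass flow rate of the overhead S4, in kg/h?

Overall protein balance (none leaves overhead): protein in fresh feed = protein in product, i.e. 1720×0.294 = (1−0.558)·S9·0.528.
S9 = 505.68/(0.528×0.442) = 2166.8 kg/h.
Recycle S3 = 0.558×2166.8 = 1209.1 kg/h.
Combined feed S7 = 1720 + 1209.1 = 2929.1 kg/h.
Overhead S4 = S7 − S9 = 2929.1 − 2166.8 = 762.27 kg/h.

762.3 kg/h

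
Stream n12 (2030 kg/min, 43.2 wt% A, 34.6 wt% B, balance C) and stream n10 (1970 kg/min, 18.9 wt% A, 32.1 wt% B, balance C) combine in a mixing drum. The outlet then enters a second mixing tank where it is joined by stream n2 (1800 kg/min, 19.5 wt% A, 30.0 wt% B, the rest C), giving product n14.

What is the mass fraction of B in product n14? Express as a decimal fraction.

Overall, product flow = 5800 kg/min.
B in = 2030×0.346 + 1970×0.321 + 1800×0.300 = 1874.8 kg/min.
B fraction in n14 = 0.3232.

0.3232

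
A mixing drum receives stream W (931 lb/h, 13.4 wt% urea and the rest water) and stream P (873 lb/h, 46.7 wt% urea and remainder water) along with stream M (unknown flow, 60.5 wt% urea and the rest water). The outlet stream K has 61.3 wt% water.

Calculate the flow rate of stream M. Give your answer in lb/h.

Let M be the unknown flow. Total out = 1804 + M.
water balance: 1271.6 + 0.395·M = 0.613·(1804 + M)
(0.395 − 0.613)·M = 0.613×1804 − 1271.6 = -165.7
M = -165.7 / -0.218 = 760.11 lb/h

760.1 lb/h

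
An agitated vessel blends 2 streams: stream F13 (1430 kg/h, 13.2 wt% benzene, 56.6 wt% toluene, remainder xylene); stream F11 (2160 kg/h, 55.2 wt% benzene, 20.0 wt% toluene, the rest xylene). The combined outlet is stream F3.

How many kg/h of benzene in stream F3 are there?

benzene out = benzene in = 1430×0.132 + 2160×0.552 = 1381.1 kg/h.

1381 kg/h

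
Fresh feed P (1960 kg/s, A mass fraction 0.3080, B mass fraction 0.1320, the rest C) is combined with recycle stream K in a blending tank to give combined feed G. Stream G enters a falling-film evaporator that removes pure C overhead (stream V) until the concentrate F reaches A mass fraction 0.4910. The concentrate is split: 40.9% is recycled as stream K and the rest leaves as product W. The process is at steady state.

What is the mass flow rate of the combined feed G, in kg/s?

Overall A balance (none leaves overhead): A in fresh feed = A in product, i.e. 1960×0.308 = (1−0.409)·F·0.491.
F = 603.68/(0.491×0.591) = 2080.4 kg/s.
Recycle K = 0.409×2080.4 = 850.87 kg/s.
Combined feed G = 1960 + 850.87 = 2810.9 kg/s.

2811 kg/s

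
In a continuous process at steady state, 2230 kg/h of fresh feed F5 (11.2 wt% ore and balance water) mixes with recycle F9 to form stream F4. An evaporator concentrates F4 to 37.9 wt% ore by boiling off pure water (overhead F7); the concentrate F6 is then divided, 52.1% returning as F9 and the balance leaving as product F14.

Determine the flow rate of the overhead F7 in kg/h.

1571 kg/h

Overall ore balance (none leaves overhead): ore in fresh feed = ore in product, i.e. 2230×0.112 = (1−0.521)·F6·0.379.
F6 = 249.76/(0.379×0.479) = 1375.8 kg/h.
Recycle F9 = 0.521×1375.8 = 716.78 kg/h.
Combined feed F4 = 2230 + 716.78 = 2946.8 kg/h.
Overhead F7 = F4 − F6 = 2946.8 − 1375.8 = 1571 kg/h.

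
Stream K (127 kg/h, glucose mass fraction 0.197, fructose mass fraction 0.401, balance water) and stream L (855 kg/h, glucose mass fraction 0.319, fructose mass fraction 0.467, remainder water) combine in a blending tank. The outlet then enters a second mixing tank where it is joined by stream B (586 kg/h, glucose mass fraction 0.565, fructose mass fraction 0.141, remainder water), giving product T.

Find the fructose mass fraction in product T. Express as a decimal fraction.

Overall, product flow = 1568 kg/h.
fructose in = 127×0.401 + 855×0.467 + 586×0.141 = 532.84 kg/h.
fructose fraction in T = 0.340.

0.340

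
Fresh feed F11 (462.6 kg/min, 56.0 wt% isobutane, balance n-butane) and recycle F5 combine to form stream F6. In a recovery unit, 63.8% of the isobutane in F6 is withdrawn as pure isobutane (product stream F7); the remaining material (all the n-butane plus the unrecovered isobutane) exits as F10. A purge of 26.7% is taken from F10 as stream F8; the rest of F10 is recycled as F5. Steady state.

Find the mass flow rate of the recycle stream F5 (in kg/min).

652.4 kg/min

n-butane enters only via F11 and leaves only via the purge: 462.6×0.440 = 0.267×(n-butane in F10), and the recovery unit passes all n-butane, so n-butane in F6 = n-butane in F10 = 762.34 kg/min.
isobutane in F6: m_A = 462.6×0.560 + (1−0.267)·(1−0.638)·m_A, so m_A = 259.06/0.7347 = 352.62 kg/min.
F10 = (1−0.638)×352.62 + 762.34 = 889.99 kg/min.
Recycle F5 = (1−0.267)×889.99 = 652.36 kg/min.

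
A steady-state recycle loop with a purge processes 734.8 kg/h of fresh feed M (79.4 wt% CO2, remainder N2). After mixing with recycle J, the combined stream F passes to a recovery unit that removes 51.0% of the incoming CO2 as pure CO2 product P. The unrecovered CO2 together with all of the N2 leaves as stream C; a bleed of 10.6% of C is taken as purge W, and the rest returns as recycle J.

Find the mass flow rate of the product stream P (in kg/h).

CO2 in F: m_A = 734.8×0.794 + (1−0.106)·(1−0.510)·m_A, so m_A = 583.43/0.5619 = 1038.2 kg/h.
Product P = 0.510×1038.2 = 529.5 kg/h.

529.5 kg/h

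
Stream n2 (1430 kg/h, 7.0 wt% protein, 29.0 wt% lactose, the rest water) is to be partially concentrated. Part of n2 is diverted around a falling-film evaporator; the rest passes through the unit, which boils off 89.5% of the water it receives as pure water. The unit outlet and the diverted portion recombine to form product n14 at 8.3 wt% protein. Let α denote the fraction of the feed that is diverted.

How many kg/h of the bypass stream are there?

All 1430×0.070 = 100.1 kg/h of protein reaches n14, so n14 = 100.1/0.083 = 1206 kg/h and vapour = 223.98 kg/h.
The evaporator receives (1−α)·1430 of feed at 0.640 water and removes 0.895 of that water:
0.895×0.640×(1−α)×1430 = 223.98
(1−α) = 223.98/819.1 = 0.2734;  α = 0.7266.
Bypass flow = 0.7266×1430 = 1039 kg/h.

1039 kg/h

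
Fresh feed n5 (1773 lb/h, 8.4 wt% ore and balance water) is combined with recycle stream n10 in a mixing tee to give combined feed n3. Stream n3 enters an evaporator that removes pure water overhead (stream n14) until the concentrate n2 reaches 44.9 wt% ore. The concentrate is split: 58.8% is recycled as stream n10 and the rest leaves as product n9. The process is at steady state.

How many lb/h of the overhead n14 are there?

1441 lb/h

Overall ore balance (none leaves overhead): ore in fresh feed = ore in product, i.e. 1773×0.084 = (1−0.588)·n2·0.449.
n2 = 148.93/(0.449×0.412) = 805.09 lb/h.
Recycle n10 = 0.588×805.09 = 473.39 lb/h.
Combined feed n3 = 1773 + 473.39 = 2246.4 lb/h.
Overhead n14 = n3 − n2 = 2246.4 − 805.09 = 1441.3 lb/h.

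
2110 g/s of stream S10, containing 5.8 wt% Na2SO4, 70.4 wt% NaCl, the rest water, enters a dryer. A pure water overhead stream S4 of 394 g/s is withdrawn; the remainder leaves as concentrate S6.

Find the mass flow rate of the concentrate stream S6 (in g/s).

Concentrate = 2110 − 394 = 1716 g/s.

1716 g/s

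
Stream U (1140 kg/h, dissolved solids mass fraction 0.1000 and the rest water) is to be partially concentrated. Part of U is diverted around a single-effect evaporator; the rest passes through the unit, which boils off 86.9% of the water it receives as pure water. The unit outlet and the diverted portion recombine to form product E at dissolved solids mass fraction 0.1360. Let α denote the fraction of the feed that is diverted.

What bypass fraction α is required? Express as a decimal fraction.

All 1140×0.100 = 114 kg/h of dissolved solids reaches E, so E = 114/0.136 = 838.24 kg/h and vapour = 301.76 kg/h.
The evaporator receives (1−α)·1140 of feed at 0.900 water and removes 0.869 of that water:
0.869×0.900×(1−α)×1140 = 301.76
(1−α) = 301.76/891.59 = 0.3385;  α = 0.6615.

0.662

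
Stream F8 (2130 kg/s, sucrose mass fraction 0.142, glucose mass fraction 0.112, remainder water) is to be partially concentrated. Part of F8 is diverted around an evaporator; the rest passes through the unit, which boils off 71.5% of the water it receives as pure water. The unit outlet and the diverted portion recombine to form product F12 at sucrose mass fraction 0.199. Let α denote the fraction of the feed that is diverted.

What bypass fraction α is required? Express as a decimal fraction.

0.463

All 2130×0.142 = 302.46 kg/s of sucrose reaches F12, so F12 = 302.46/0.199 = 1519.9 kg/s and vapour = 610.1 kg/s.
The evaporator receives (1−α)·2130 of feed at 0.746 water and removes 0.715 of that water:
0.715×0.746×(1−α)×2130 = 610.1
(1−α) = 610.1/1136.1 = 0.5370;  α = 0.4630.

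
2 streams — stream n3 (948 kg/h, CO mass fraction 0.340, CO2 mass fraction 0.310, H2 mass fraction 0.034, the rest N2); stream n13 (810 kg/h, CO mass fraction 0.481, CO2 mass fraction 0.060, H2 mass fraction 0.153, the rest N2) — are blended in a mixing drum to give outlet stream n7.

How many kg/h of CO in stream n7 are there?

CO out = CO in = 948×0.340 + 810×0.481 = 711.93 kg/h.

711.9 kg/h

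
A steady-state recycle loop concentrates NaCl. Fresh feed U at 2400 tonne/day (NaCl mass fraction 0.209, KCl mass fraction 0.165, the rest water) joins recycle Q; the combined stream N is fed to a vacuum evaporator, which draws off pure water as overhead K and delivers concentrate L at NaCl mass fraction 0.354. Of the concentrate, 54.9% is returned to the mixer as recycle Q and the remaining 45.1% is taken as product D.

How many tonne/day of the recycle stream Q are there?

1725 tonne/day

Overall NaCl balance (none leaves overhead): NaCl in fresh feed = NaCl in product, i.e. 2400×0.209 = (1−0.549)·L·0.354.
L = 501.6/(0.354×0.451) = 3141.8 tonne/day.
Recycle Q = 0.549×3141.8 = 1724.8 tonne/day.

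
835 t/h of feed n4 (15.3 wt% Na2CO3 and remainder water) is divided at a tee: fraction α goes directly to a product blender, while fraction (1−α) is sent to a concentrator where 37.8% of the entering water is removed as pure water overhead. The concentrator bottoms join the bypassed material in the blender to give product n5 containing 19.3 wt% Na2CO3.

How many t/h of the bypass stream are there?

294.5 t/h

All 835×0.153 = 127.75 t/h of Na2CO3 reaches n5, so n5 = 127.75/0.193 = 661.94 t/h and vapour = 173.06 t/h.
The evaporator receives (1−α)·835 of feed at 0.847 water and removes 0.378 of that water:
0.378×0.847×(1−α)×835 = 173.06
(1−α) = 173.06/267.34 = 0.6473;  α = 0.3527.
Bypass flow = 0.3527×835 = 294.48 t/h.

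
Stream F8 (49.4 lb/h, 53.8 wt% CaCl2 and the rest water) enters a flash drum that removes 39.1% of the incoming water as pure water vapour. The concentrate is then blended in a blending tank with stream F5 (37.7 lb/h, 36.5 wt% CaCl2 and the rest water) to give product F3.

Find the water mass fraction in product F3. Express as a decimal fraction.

Vapour removed = 0.391×0.462×49.4 = 8.9237 lb/h; concentrate = 40.476 lb/h.
water reaching the mixer = 13.899 (from concentrate) + 37.7×0.635 = 37.839 lb/h.
Product flow = 40.476 + 37.7 = 78.176 lb/h; water fraction = 0.484.

0.484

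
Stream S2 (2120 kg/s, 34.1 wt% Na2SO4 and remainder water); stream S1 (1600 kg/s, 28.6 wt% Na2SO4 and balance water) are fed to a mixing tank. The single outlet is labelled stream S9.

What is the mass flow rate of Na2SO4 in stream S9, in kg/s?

Na2SO4 out = Na2SO4 in = 2120×0.341 + 1600×0.286 = 1180.5 kg/s.

1181 kg/s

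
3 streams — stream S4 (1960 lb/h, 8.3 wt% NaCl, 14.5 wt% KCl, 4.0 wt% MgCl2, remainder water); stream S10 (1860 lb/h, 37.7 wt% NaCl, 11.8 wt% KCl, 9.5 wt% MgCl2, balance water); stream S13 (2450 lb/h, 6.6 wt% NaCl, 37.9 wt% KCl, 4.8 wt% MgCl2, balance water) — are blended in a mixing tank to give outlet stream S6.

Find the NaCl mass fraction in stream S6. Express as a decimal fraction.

0.164

Total flow out = 1960 + 1860 + 2450 = 6270 lb/h.
NaCl in = 1960×0.083 + 1860×0.377 + 2450×0.066 = 1025.6 lb/h.
NaCl mass fraction in S6 = 1025.6/6270 = 0.164.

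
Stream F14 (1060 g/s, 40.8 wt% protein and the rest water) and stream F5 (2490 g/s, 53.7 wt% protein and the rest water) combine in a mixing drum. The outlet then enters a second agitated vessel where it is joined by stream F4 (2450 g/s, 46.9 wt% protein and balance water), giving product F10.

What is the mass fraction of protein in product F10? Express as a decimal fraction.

0.486

Overall, product flow = 6000 g/s.
protein in = 1060×0.408 + 2490×0.537 + 2450×0.469 = 2918.7 g/s.
protein fraction in F10 = 0.486.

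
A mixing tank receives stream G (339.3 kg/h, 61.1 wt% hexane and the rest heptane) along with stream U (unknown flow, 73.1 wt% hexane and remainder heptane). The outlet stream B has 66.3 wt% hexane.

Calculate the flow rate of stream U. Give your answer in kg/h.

Let U be the unknown flow. Total out = 339.3 + U.
hexane balance: 207.31 + 0.731·U = 0.663·(339.3 + U)
(0.731 − 0.663)·U = 0.663×339.3 − 207.31 = 17.644
U = 17.644 / 0.068 = 259.46 kg/h

259.5 kg/h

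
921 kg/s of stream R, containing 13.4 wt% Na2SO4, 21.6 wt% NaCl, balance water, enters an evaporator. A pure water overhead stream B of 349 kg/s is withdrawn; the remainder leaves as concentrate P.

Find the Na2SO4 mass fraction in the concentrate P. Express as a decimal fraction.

0.216

Na2SO4 is not removed: 921×0.134 = 123.41 kg/s of Na2SO4 enters P.
Concentrate = 921 − 349 = 572 kg/s.
Mass fraction = 123.41/572 = 0.216.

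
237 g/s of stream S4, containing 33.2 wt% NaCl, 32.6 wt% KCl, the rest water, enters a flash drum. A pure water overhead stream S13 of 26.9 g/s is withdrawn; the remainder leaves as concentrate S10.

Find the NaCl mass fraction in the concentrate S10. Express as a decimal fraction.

NaCl is not removed: 237×0.332 = 78.684 g/s of NaCl enters S10.
Concentrate = 237 − 26.9 = 210.1 g/s.
Mass fraction = 78.684/210.1 = 0.3745.

0.3745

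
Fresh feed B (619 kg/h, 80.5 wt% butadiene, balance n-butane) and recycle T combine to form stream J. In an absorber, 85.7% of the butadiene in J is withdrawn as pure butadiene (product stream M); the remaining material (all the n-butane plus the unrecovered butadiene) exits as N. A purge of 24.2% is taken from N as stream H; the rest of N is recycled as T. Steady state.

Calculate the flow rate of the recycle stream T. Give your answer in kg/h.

n-butane enters only via B and leaves only via the purge: 619×0.195 = 0.242×(n-butane in N), and the absorber passes all n-butane, so n-butane in J = n-butane in N = 498.78 kg/h.
butadiene in J: m_A = 619×0.805 + (1−0.242)·(1−0.857)·m_A, so m_A = 498.3/0.8916 = 558.87 kg/h.
N = (1−0.857)×558.87 + 498.78 = 578.7 kg/h.
Recycle T = (1−0.242)×578.7 = 438.65 kg/h.

438.7 kg/h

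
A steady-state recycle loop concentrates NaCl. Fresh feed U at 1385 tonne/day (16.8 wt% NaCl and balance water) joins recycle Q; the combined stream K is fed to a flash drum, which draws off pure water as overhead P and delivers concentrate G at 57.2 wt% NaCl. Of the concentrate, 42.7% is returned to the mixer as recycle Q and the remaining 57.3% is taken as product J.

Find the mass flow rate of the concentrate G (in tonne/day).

Overall NaCl balance (none leaves overhead): NaCl in fresh feed = NaCl in product, i.e. 1385×0.168 = (1−0.427)·G·0.572.
G = 232.68/(0.572×0.573) = 709.92 tonne/day.

709.9 tonne/day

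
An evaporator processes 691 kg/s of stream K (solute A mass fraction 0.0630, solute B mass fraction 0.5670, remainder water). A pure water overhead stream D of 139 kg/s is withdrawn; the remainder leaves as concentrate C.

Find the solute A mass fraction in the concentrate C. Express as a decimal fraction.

solute A is not removed: 691×0.063 = 43.533 kg/s of solute A enters C.
Concentrate = 691 − 139 = 552 kg/s.
Mass fraction = 43.533/552 = 0.0789.

0.0789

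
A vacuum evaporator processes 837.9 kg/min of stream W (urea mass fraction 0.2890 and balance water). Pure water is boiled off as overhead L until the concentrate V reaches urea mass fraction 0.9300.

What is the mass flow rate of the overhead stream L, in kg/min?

577.5 kg/min

urea is conserved: 837.9×0.289 = 242.15 kg/min all reports to the concentrate.
Concentrate = 242.15/(target fraction) = 260.38 kg/min.
Overhead = 837.9 − 260.38 = 577.52 kg/min.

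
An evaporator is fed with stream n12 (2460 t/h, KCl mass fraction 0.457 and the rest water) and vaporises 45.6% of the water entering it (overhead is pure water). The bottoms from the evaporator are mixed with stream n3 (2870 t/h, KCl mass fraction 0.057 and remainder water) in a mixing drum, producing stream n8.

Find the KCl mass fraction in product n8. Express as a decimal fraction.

Vapour removed = 0.456×0.543×2460 = 609.12 t/h; concentrate = 1850.9 t/h.
KCl reaching the mixer = 1124.2 (from concentrate) + 2870×0.057 = 1287.8 t/h.
Product flow = 1850.9 + 2870 = 4720.9 t/h; KCl fraction = 0.273.

0.273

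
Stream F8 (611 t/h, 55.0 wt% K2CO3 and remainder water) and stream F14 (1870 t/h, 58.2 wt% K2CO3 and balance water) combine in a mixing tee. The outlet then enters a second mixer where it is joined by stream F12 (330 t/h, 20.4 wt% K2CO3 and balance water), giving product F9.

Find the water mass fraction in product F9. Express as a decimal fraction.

Overall, product flow = 2811 t/h.
water in = 611×0.450 + 1870×0.418 + 330×0.796 = 1319.3 t/h.
water fraction in F9 = 0.469.

0.469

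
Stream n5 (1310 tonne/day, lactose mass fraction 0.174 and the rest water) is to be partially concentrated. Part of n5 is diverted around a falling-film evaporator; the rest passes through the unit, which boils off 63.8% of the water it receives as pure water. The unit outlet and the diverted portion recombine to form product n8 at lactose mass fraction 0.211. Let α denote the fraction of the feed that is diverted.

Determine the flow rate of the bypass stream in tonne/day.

All 1310×0.174 = 227.94 tonne/day of lactose reaches n8, so n8 = 227.94/0.211 = 1080.3 tonne/day and vapour = 229.72 tonne/day.
The evaporator receives (1−α)·1310 of feed at 0.826 water and removes 0.638 of that water:
0.638×0.826×(1−α)×1310 = 229.72
(1−α) = 229.72/690.35 = 0.3328;  α = 0.6672.
Bypass flow = 0.6672×1310 = 874.1 tonne/day.

874.1 tonne/day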